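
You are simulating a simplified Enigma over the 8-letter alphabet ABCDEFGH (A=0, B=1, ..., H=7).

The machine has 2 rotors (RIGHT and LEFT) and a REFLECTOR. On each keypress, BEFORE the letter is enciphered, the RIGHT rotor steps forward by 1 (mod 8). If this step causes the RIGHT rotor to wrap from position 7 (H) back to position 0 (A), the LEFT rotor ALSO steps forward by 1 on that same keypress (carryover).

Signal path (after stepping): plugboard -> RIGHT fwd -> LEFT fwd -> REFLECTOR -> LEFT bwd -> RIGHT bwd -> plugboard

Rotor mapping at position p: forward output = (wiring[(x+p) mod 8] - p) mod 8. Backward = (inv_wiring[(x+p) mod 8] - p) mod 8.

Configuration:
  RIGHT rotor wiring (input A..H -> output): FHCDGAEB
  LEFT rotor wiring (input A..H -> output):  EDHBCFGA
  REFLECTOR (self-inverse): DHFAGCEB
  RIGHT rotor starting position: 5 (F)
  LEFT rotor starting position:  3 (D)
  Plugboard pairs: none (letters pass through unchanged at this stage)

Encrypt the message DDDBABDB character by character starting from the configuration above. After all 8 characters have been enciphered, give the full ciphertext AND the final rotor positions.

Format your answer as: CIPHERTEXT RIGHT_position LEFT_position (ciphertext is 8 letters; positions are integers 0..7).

Answer: FBFDGAEE 5 4

Derivation:
Char 1 ('D'): step: R->6, L=3; D->plug->D->R->B->L->H->refl->B->L'->F->R'->F->plug->F
Char 2 ('D'): step: R->7, L=3; D->plug->D->R->D->L->D->refl->A->L'->G->R'->B->plug->B
Char 3 ('D'): step: R->0, L->4 (L advanced); D->plug->D->R->D->L->E->refl->G->L'->A->R'->F->plug->F
Char 4 ('B'): step: R->1, L=4; B->plug->B->R->B->L->B->refl->H->L'->F->R'->D->plug->D
Char 5 ('A'): step: R->2, L=4; A->plug->A->R->A->L->G->refl->E->L'->D->R'->G->plug->G
Char 6 ('B'): step: R->3, L=4; B->plug->B->R->D->L->E->refl->G->L'->A->R'->A->plug->A
Char 7 ('D'): step: R->4, L=4; D->plug->D->R->F->L->H->refl->B->L'->B->R'->E->plug->E
Char 8 ('B'): step: R->5, L=4; B->plug->B->R->H->L->F->refl->C->L'->C->R'->E->plug->E
Final: ciphertext=FBFDGAEE, RIGHT=5, LEFT=4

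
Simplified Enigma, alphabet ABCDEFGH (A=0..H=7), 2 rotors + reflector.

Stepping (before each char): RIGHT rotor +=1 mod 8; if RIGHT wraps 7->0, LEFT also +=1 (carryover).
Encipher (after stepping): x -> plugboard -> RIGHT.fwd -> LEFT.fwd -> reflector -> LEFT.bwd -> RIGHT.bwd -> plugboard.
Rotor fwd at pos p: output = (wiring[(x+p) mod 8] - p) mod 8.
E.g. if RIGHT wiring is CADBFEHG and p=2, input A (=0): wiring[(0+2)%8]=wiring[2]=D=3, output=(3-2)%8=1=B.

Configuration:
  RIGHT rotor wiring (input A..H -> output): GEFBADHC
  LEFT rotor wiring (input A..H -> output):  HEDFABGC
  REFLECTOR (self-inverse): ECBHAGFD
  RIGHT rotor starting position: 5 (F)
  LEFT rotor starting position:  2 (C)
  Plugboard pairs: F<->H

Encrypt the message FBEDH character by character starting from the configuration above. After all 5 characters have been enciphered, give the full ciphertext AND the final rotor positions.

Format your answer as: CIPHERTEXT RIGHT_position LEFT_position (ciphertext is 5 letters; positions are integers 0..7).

Answer: BFAFC 2 3

Derivation:
Char 1 ('F'): step: R->6, L=2; F->plug->H->R->F->L->A->refl->E->L'->E->R'->B->plug->B
Char 2 ('B'): step: R->7, L=2; B->plug->B->R->H->L->C->refl->B->L'->A->R'->H->plug->F
Char 3 ('E'): step: R->0, L->3 (L advanced); E->plug->E->R->A->L->C->refl->B->L'->G->R'->A->plug->A
Char 4 ('D'): step: R->1, L=3; D->plug->D->R->H->L->A->refl->E->L'->F->R'->H->plug->F
Char 5 ('H'): step: R->2, L=3; H->plug->F->R->A->L->C->refl->B->L'->G->R'->C->plug->C
Final: ciphertext=BFAFC, RIGHT=2, LEFT=3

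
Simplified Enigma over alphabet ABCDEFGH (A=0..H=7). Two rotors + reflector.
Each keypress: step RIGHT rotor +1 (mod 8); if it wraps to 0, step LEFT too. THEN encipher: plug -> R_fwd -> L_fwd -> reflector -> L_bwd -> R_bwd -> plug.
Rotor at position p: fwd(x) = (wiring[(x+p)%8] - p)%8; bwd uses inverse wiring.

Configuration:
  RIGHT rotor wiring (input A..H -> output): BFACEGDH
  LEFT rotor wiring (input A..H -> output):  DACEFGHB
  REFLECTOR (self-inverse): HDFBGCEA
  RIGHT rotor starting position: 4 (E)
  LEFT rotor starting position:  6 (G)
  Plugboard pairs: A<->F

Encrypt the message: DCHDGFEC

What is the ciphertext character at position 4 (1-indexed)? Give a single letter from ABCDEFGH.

Char 1 ('D'): step: R->5, L=6; D->plug->D->R->E->L->E->refl->G->L'->F->R'->G->plug->G
Char 2 ('C'): step: R->6, L=6; C->plug->C->R->D->L->C->refl->F->L'->C->R'->E->plug->E
Char 3 ('H'): step: R->7, L=6; H->plug->H->R->E->L->E->refl->G->L'->F->R'->F->plug->A
Char 4 ('D'): step: R->0, L->7 (L advanced); D->plug->D->R->C->L->B->refl->D->L'->D->R'->G->plug->G

G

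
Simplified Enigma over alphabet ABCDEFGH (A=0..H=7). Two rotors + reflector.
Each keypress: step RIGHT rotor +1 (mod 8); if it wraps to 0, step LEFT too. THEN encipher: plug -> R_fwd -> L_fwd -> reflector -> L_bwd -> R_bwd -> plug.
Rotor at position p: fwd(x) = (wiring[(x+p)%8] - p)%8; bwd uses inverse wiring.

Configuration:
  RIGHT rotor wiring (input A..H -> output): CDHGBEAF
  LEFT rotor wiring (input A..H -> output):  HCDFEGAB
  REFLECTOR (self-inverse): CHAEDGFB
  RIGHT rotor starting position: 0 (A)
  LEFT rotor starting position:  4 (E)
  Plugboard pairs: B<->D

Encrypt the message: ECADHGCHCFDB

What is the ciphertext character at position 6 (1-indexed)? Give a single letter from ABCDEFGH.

Char 1 ('E'): step: R->1, L=4; E->plug->E->R->D->L->F->refl->G->L'->F->R'->C->plug->C
Char 2 ('C'): step: R->2, L=4; C->plug->C->R->H->L->B->refl->H->L'->G->R'->E->plug->E
Char 3 ('A'): step: R->3, L=4; A->plug->A->R->D->L->F->refl->G->L'->F->R'->D->plug->B
Char 4 ('D'): step: R->4, L=4; D->plug->B->R->A->L->A->refl->C->L'->B->R'->D->plug->B
Char 5 ('H'): step: R->5, L=4; H->plug->H->R->E->L->D->refl->E->L'->C->R'->F->plug->F
Char 6 ('G'): step: R->6, L=4; G->plug->G->R->D->L->F->refl->G->L'->F->R'->D->plug->B

B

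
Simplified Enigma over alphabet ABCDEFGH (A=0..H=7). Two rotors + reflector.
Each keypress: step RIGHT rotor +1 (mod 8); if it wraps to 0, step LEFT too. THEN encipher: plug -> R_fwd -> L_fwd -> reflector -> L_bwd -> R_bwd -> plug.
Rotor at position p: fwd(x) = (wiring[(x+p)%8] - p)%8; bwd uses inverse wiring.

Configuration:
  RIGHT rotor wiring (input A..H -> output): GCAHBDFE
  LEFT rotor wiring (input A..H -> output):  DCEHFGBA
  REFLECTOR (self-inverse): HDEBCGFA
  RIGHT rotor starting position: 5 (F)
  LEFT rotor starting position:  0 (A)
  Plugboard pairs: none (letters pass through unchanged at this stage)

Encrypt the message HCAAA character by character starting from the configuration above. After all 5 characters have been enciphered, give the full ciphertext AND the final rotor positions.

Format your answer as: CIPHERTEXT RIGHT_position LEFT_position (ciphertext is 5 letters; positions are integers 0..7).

Char 1 ('H'): step: R->6, L=0; H->plug->H->R->F->L->G->refl->F->L'->E->R'->D->plug->D
Char 2 ('C'): step: R->7, L=0; C->plug->C->R->D->L->H->refl->A->L'->H->R'->B->plug->B
Char 3 ('A'): step: R->0, L->1 (L advanced); A->plug->A->R->G->L->H->refl->A->L'->F->R'->G->plug->G
Char 4 ('A'): step: R->1, L=1; A->plug->A->R->B->L->D->refl->B->L'->A->R'->D->plug->D
Char 5 ('A'): step: R->2, L=1; A->plug->A->R->G->L->H->refl->A->L'->F->R'->B->plug->B
Final: ciphertext=DBGDB, RIGHT=2, LEFT=1

Answer: DBGDB 2 1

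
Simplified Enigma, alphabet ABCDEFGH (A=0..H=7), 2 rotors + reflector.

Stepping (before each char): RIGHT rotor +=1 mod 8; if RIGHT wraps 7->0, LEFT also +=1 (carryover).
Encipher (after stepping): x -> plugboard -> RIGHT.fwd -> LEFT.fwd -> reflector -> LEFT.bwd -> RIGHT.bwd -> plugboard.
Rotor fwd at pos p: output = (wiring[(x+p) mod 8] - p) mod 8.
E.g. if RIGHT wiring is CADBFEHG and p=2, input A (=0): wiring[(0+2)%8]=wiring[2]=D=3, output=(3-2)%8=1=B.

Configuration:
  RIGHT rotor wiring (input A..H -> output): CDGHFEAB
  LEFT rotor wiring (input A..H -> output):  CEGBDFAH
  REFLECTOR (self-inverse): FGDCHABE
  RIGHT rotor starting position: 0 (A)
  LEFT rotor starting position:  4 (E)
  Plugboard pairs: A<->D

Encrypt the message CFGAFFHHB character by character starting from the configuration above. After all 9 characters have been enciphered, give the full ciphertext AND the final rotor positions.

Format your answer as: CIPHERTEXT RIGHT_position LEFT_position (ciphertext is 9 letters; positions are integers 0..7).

Char 1 ('C'): step: R->1, L=4; C->plug->C->R->G->L->C->refl->D->L'->D->R'->E->plug->E
Char 2 ('F'): step: R->2, L=4; F->plug->F->R->H->L->F->refl->A->L'->F->R'->B->plug->B
Char 3 ('G'): step: R->3, L=4; G->plug->G->R->A->L->H->refl->E->L'->C->R'->B->plug->B
Char 4 ('A'): step: R->4, L=4; A->plug->D->R->F->L->A->refl->F->L'->H->R'->F->plug->F
Char 5 ('F'): step: R->5, L=4; F->plug->F->R->B->L->B->refl->G->L'->E->R'->C->plug->C
Char 6 ('F'): step: R->6, L=4; F->plug->F->R->B->L->B->refl->G->L'->E->R'->C->plug->C
Char 7 ('H'): step: R->7, L=4; H->plug->H->R->B->L->B->refl->G->L'->E->R'->C->plug->C
Char 8 ('H'): step: R->0, L->5 (L advanced); H->plug->H->R->B->L->D->refl->C->L'->C->R'->A->plug->D
Char 9 ('B'): step: R->1, L=5; B->plug->B->R->F->L->B->refl->G->L'->H->R'->F->plug->F
Final: ciphertext=EBBFCCCDF, RIGHT=1, LEFT=5

Answer: EBBFCCCDF 1 5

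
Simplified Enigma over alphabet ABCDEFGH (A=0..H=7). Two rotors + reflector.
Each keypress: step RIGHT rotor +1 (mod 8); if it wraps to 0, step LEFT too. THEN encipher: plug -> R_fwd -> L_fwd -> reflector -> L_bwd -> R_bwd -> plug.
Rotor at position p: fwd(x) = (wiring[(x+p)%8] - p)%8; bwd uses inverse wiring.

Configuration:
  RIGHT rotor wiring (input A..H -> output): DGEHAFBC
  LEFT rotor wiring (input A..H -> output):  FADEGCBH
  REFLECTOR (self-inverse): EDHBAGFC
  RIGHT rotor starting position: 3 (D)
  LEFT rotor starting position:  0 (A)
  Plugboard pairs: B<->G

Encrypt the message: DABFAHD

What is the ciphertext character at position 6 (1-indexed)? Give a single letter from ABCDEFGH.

Char 1 ('D'): step: R->4, L=0; D->plug->D->R->G->L->B->refl->D->L'->C->R'->F->plug->F
Char 2 ('A'): step: R->5, L=0; A->plug->A->R->A->L->F->refl->G->L'->E->R'->B->plug->G
Char 3 ('B'): step: R->6, L=0; B->plug->G->R->C->L->D->refl->B->L'->G->R'->E->plug->E
Char 4 ('F'): step: R->7, L=0; F->plug->F->R->B->L->A->refl->E->L'->D->R'->A->plug->A
Char 5 ('A'): step: R->0, L->1 (L advanced); A->plug->A->R->D->L->F->refl->G->L'->G->R'->B->plug->G
Char 6 ('H'): step: R->1, L=1; H->plug->H->R->C->L->D->refl->B->L'->E->R'->E->plug->E

E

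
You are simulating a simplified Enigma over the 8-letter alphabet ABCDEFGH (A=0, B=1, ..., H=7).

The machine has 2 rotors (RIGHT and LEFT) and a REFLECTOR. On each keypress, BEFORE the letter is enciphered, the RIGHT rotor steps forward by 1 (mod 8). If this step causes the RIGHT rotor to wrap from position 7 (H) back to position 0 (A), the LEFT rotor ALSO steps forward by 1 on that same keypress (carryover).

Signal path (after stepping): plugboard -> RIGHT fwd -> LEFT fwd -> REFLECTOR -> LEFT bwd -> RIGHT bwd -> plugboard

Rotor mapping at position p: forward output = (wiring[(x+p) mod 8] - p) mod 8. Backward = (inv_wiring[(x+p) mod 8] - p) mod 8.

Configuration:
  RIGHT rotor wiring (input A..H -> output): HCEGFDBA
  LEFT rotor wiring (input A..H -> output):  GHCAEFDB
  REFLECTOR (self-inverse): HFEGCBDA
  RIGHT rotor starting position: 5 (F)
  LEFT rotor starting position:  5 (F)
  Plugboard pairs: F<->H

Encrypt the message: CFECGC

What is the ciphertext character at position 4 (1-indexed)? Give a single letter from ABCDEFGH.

Char 1 ('C'): step: R->6, L=5; C->plug->C->R->B->L->G->refl->D->L'->G->R'->E->plug->E
Char 2 ('F'): step: R->7, L=5; F->plug->H->R->C->L->E->refl->C->L'->E->R'->G->plug->G
Char 3 ('E'): step: R->0, L->6 (L advanced); E->plug->E->R->F->L->C->refl->E->L'->E->R'->C->plug->C
Char 4 ('C'): step: R->1, L=6; C->plug->C->R->F->L->C->refl->E->L'->E->R'->D->plug->D

D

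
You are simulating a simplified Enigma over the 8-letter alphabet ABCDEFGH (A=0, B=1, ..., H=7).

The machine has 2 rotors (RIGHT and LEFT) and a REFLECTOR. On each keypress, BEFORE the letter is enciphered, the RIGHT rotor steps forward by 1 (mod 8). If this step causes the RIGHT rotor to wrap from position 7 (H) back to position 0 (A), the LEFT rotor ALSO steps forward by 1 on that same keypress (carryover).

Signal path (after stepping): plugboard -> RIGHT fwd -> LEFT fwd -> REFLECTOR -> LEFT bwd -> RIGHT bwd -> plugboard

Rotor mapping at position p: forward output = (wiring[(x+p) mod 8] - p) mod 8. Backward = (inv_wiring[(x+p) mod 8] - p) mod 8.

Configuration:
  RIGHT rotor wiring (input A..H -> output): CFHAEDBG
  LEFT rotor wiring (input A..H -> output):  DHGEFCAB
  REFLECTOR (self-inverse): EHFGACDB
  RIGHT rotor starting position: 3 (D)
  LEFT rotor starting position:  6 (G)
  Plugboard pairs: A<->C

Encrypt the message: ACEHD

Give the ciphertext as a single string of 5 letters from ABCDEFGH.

Answer: FGHDE

Derivation:
Char 1 ('A'): step: R->4, L=6; A->plug->C->R->F->L->G->refl->D->L'->B->R'->F->plug->F
Char 2 ('C'): step: R->5, L=6; C->plug->A->R->G->L->H->refl->B->L'->D->R'->G->plug->G
Char 3 ('E'): step: R->6, L=6; E->plug->E->R->B->L->D->refl->G->L'->F->R'->H->plug->H
Char 4 ('H'): step: R->7, L=6; H->plug->H->R->C->L->F->refl->C->L'->A->R'->D->plug->D
Char 5 ('D'): step: R->0, L->7 (L advanced); D->plug->D->R->A->L->C->refl->F->L'->E->R'->E->plug->E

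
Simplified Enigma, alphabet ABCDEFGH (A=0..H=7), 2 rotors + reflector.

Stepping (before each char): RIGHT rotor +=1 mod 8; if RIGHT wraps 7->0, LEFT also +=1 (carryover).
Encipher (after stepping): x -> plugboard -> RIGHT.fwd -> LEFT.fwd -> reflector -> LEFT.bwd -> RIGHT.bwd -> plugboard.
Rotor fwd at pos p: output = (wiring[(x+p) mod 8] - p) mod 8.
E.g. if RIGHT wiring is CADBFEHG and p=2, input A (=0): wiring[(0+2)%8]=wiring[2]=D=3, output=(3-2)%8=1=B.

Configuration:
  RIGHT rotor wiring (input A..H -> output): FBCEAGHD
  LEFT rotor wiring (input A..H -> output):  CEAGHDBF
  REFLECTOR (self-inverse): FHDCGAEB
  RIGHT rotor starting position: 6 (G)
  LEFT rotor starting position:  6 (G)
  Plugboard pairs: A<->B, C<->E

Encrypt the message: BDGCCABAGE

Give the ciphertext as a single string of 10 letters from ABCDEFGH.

Answer: HHCAGFGGFG

Derivation:
Char 1 ('B'): step: R->7, L=6; B->plug->A->R->E->L->C->refl->D->L'->A->R'->H->plug->H
Char 2 ('D'): step: R->0, L->7 (L advanced); D->plug->D->R->E->L->H->refl->B->L'->D->R'->H->plug->H
Char 3 ('G'): step: R->1, L=7; G->plug->G->R->C->L->F->refl->A->L'->F->R'->E->plug->C
Char 4 ('C'): step: R->2, L=7; C->plug->E->R->F->L->A->refl->F->L'->C->R'->B->plug->A
Char 5 ('C'): step: R->3, L=7; C->plug->E->R->A->L->G->refl->E->L'->G->R'->G->plug->G
Char 6 ('A'): step: R->4, L=7; A->plug->B->R->C->L->F->refl->A->L'->F->R'->F->plug->F
Char 7 ('B'): step: R->5, L=7; B->plug->A->R->B->L->D->refl->C->L'->H->R'->G->plug->G
Char 8 ('A'): step: R->6, L=7; A->plug->B->R->F->L->A->refl->F->L'->C->R'->G->plug->G
Char 9 ('G'): step: R->7, L=7; G->plug->G->R->H->L->C->refl->D->L'->B->R'->F->plug->F
Char 10 ('E'): step: R->0, L->0 (L advanced); E->plug->C->R->C->L->A->refl->F->L'->H->R'->G->plug->G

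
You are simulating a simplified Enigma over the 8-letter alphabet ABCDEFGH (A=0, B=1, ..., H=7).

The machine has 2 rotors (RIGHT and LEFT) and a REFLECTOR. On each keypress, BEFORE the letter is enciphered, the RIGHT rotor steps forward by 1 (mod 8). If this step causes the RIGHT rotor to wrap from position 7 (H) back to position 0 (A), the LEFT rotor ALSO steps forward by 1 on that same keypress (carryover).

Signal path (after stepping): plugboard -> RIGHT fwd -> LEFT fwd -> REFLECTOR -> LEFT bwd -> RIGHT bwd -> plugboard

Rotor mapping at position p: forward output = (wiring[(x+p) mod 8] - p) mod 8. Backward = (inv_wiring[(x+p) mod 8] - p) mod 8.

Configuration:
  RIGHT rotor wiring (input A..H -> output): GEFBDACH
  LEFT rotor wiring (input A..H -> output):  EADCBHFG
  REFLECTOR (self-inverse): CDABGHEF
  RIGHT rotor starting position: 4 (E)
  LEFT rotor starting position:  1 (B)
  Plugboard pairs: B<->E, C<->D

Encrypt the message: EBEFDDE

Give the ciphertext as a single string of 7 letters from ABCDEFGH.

Answer: GHBEECB

Derivation:
Char 1 ('E'): step: R->5, L=1; E->plug->B->R->F->L->E->refl->G->L'->E->R'->G->plug->G
Char 2 ('B'): step: R->6, L=1; B->plug->E->R->H->L->D->refl->B->L'->C->R'->H->plug->H
Char 3 ('E'): step: R->7, L=1; E->plug->B->R->H->L->D->refl->B->L'->C->R'->E->plug->B
Char 4 ('F'): step: R->0, L->2 (L advanced); F->plug->F->R->A->L->B->refl->D->L'->E->R'->B->plug->E
Char 5 ('D'): step: R->1, L=2; D->plug->C->R->A->L->B->refl->D->L'->E->R'->B->plug->E
Char 6 ('D'): step: R->2, L=2; D->plug->C->R->B->L->A->refl->C->L'->G->R'->D->plug->C
Char 7 ('E'): step: R->3, L=2; E->plug->B->R->A->L->B->refl->D->L'->E->R'->E->plug->B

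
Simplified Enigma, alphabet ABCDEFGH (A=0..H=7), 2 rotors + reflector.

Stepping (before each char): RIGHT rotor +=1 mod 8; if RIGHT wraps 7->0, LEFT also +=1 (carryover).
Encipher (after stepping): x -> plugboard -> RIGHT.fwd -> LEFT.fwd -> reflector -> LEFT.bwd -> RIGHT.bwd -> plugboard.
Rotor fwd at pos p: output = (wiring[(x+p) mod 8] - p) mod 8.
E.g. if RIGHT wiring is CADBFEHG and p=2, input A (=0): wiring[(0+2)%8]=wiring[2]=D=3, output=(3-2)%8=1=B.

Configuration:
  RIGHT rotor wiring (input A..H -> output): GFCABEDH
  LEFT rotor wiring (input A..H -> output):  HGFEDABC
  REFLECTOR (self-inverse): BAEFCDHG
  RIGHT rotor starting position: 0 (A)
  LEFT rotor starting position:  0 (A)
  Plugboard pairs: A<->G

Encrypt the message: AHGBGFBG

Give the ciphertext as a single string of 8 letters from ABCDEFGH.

Char 1 ('A'): step: R->1, L=0; A->plug->G->R->G->L->B->refl->A->L'->F->R'->H->plug->H
Char 2 ('H'): step: R->2, L=0; H->plug->H->R->D->L->E->refl->C->L'->H->R'->C->plug->C
Char 3 ('G'): step: R->3, L=0; G->plug->A->R->F->L->A->refl->B->L'->G->R'->B->plug->B
Char 4 ('B'): step: R->4, L=0; B->plug->B->R->A->L->H->refl->G->L'->B->R'->F->plug->F
Char 5 ('G'): step: R->5, L=0; G->plug->A->R->H->L->C->refl->E->L'->D->R'->G->plug->A
Char 6 ('F'): step: R->6, L=0; F->plug->F->R->C->L->F->refl->D->L'->E->R'->E->plug->E
Char 7 ('B'): step: R->7, L=0; B->plug->B->R->H->L->C->refl->E->L'->D->R'->D->plug->D
Char 8 ('G'): step: R->0, L->1 (L advanced); G->plug->A->R->G->L->B->refl->A->L'->F->R'->B->plug->B

Answer: HCBFAEDB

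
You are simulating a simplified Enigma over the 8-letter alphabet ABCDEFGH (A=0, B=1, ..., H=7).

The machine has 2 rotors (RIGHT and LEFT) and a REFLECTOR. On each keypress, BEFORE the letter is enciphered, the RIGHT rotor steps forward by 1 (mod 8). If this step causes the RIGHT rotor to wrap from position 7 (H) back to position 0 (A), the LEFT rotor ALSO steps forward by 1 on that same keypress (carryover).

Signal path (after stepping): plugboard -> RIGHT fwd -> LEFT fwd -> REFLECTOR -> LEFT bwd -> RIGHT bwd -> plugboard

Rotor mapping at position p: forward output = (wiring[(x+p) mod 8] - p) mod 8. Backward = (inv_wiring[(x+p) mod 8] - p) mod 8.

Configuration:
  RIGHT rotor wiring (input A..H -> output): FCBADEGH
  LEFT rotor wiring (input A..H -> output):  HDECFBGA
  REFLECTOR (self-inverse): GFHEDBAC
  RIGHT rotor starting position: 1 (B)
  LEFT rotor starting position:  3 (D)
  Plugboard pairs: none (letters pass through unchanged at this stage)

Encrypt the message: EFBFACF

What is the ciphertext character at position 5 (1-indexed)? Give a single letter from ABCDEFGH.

Char 1 ('E'): step: R->2, L=3; E->plug->E->R->E->L->F->refl->B->L'->H->R'->A->plug->A
Char 2 ('F'): step: R->3, L=3; F->plug->F->R->C->L->G->refl->A->L'->G->R'->H->plug->H
Char 3 ('B'): step: R->4, L=3; B->plug->B->R->A->L->H->refl->C->L'->B->R'->E->plug->E
Char 4 ('F'): step: R->5, L=3; F->plug->F->R->E->L->F->refl->B->L'->H->R'->A->plug->A
Char 5 ('A'): step: R->6, L=3; A->plug->A->R->A->L->H->refl->C->L'->B->R'->B->plug->B

B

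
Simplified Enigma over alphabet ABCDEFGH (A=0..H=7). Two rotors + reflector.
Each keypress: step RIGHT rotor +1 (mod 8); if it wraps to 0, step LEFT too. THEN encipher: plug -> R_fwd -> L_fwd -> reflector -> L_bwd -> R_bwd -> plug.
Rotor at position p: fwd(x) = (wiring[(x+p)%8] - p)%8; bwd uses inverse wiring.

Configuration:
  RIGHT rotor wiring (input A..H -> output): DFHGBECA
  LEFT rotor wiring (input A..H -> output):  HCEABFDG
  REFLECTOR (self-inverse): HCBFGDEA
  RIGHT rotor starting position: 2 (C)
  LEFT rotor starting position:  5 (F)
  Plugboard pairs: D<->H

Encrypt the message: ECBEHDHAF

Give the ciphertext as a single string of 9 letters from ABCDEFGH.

Answer: FHEHGHBHB

Derivation:
Char 1 ('E'): step: R->3, L=5; E->plug->E->R->F->L->H->refl->A->L'->A->R'->F->plug->F
Char 2 ('C'): step: R->4, L=5; C->plug->C->R->G->L->D->refl->F->L'->E->R'->D->plug->H
Char 3 ('B'): step: R->5, L=5; B->plug->B->R->F->L->H->refl->A->L'->A->R'->E->plug->E
Char 4 ('E'): step: R->6, L=5; E->plug->E->R->B->L->G->refl->E->L'->H->R'->D->plug->H
Char 5 ('H'): step: R->7, L=5; H->plug->D->R->A->L->A->refl->H->L'->F->R'->G->plug->G
Char 6 ('D'): step: R->0, L->6 (L advanced); D->plug->H->R->A->L->F->refl->D->L'->G->R'->D->plug->H
Char 7 ('H'): step: R->1, L=6; H->plug->D->R->A->L->F->refl->D->L'->G->R'->B->plug->B
Char 8 ('A'): step: R->2, L=6; A->plug->A->R->F->L->C->refl->B->L'->C->R'->D->plug->H
Char 9 ('F'): step: R->3, L=6; F->plug->F->R->A->L->F->refl->D->L'->G->R'->B->plug->B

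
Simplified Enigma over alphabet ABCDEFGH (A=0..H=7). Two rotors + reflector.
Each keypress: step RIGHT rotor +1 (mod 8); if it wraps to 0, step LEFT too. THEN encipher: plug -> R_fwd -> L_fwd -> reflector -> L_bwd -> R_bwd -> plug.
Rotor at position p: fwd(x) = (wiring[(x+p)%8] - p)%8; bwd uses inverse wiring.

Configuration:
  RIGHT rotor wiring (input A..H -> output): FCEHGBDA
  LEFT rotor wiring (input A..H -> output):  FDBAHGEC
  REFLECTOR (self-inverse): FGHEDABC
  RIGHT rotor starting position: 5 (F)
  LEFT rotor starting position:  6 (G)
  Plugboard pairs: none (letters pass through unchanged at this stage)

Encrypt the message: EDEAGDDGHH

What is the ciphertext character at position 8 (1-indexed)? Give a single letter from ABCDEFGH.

Char 1 ('E'): step: R->6, L=6; E->plug->E->R->G->L->B->refl->G->L'->A->R'->G->plug->G
Char 2 ('D'): step: R->7, L=6; D->plug->D->R->F->L->C->refl->H->L'->C->R'->G->plug->G
Char 3 ('E'): step: R->0, L->7 (L advanced); E->plug->E->R->G->L->H->refl->C->L'->D->R'->G->plug->G
Char 4 ('A'): step: R->1, L=7; A->plug->A->R->B->L->G->refl->B->L'->E->R'->H->plug->H
Char 5 ('G'): step: R->2, L=7; G->plug->G->R->D->L->C->refl->H->L'->G->R'->F->plug->F
Char 6 ('D'): step: R->3, L=7; D->plug->D->R->A->L->D->refl->E->L'->C->R'->F->plug->F
Char 7 ('D'): step: R->4, L=7; D->plug->D->R->E->L->B->refl->G->L'->B->R'->E->plug->E
Char 8 ('G'): step: R->5, L=7; G->plug->G->R->C->L->E->refl->D->L'->A->R'->D->plug->D

D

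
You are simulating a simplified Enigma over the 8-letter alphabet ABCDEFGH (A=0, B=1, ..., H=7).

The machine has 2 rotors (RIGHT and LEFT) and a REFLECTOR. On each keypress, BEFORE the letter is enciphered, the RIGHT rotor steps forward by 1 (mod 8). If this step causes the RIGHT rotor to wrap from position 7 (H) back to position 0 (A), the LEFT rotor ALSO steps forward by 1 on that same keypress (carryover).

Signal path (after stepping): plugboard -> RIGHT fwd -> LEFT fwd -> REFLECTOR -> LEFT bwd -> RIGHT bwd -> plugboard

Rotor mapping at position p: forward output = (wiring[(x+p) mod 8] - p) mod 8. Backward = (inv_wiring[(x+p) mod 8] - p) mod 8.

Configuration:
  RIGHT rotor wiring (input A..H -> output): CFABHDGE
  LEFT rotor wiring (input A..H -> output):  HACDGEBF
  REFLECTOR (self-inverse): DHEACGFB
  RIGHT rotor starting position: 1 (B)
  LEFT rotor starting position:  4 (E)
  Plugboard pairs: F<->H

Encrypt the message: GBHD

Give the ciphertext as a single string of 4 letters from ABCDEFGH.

Char 1 ('G'): step: R->2, L=4; G->plug->G->R->A->L->C->refl->E->L'->F->R'->C->plug->C
Char 2 ('B'): step: R->3, L=4; B->plug->B->R->E->L->D->refl->A->L'->B->R'->E->plug->E
Char 3 ('H'): step: R->4, L=4; H->plug->F->R->B->L->A->refl->D->L'->E->R'->G->plug->G
Char 4 ('D'): step: R->5, L=4; D->plug->D->R->F->L->E->refl->C->L'->A->R'->E->plug->E

Answer: CEGE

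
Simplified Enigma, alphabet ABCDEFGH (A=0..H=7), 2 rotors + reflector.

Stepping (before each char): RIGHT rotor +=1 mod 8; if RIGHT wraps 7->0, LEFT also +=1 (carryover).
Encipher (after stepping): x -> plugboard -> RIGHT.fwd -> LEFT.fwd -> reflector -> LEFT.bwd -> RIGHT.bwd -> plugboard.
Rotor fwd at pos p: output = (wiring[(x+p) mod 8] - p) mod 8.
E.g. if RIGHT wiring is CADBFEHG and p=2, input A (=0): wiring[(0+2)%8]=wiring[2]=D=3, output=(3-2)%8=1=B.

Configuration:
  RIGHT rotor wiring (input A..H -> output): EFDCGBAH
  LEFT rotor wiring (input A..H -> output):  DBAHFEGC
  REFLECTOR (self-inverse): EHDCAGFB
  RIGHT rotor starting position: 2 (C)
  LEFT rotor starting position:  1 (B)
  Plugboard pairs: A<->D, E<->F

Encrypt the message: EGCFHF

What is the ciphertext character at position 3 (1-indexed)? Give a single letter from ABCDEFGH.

Char 1 ('E'): step: R->3, L=1; E->plug->F->R->B->L->H->refl->B->L'->G->R'->C->plug->C
Char 2 ('G'): step: R->4, L=1; G->plug->G->R->H->L->C->refl->D->L'->E->R'->C->plug->C
Char 3 ('C'): step: R->5, L=1; C->plug->C->R->C->L->G->refl->F->L'->F->R'->G->plug->G

G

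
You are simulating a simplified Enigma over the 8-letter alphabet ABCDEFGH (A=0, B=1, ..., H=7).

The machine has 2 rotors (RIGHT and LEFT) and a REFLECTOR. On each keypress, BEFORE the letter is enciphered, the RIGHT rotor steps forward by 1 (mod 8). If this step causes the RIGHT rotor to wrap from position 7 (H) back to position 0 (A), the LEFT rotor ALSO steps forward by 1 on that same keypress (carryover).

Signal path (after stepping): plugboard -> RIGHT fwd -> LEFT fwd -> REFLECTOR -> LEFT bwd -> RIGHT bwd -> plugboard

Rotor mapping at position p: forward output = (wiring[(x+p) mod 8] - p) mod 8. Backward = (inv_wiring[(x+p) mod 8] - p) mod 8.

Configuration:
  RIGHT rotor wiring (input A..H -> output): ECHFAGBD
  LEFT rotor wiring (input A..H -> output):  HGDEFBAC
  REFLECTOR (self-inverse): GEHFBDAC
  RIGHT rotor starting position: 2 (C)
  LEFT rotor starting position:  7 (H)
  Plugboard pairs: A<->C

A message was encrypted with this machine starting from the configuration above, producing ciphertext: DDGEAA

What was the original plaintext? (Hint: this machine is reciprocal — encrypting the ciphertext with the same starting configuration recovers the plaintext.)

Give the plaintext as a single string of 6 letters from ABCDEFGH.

Answer: CGBBGE

Derivation:
Char 1 ('D'): step: R->3, L=7; D->plug->D->R->G->L->C->refl->H->L'->C->R'->A->plug->C
Char 2 ('D'): step: R->4, L=7; D->plug->D->R->H->L->B->refl->E->L'->D->R'->G->plug->G
Char 3 ('G'): step: R->5, L=7; G->plug->G->R->A->L->D->refl->F->L'->E->R'->B->plug->B
Char 4 ('E'): step: R->6, L=7; E->plug->E->R->B->L->A->refl->G->L'->F->R'->B->plug->B
Char 5 ('A'): step: R->7, L=7; A->plug->C->R->D->L->E->refl->B->L'->H->R'->G->plug->G
Char 6 ('A'): step: R->0, L->0 (L advanced); A->plug->C->R->H->L->C->refl->H->L'->A->R'->E->plug->E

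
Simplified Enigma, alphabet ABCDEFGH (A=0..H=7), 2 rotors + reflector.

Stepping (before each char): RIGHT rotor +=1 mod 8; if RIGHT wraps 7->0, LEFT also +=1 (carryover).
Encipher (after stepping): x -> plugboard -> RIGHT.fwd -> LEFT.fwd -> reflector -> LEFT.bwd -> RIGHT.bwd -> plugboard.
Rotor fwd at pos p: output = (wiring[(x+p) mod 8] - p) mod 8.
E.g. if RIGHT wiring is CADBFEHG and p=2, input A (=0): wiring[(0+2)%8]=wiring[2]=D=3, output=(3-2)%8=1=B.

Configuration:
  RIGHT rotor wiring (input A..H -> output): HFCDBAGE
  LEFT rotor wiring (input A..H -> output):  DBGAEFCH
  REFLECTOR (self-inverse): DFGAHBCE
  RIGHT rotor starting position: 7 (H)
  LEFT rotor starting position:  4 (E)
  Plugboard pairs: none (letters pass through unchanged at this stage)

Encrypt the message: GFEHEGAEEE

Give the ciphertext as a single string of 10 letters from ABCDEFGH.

Char 1 ('G'): step: R->0, L->5 (L advanced); G->plug->G->R->G->L->D->refl->A->L'->A->R'->F->plug->F
Char 2 ('F'): step: R->1, L=5; F->plug->F->R->F->L->B->refl->F->L'->B->R'->B->plug->B
Char 3 ('E'): step: R->2, L=5; E->plug->E->R->E->L->E->refl->H->L'->H->R'->C->plug->C
Char 4 ('H'): step: R->3, L=5; H->plug->H->R->H->L->H->refl->E->L'->E->R'->F->plug->F
Char 5 ('E'): step: R->4, L=5; E->plug->E->R->D->L->G->refl->C->L'->C->R'->C->plug->C
Char 6 ('G'): step: R->5, L=5; G->plug->G->R->G->L->D->refl->A->L'->A->R'->E->plug->E
Char 7 ('A'): step: R->6, L=5; A->plug->A->R->A->L->A->refl->D->L'->G->R'->B->plug->B
Char 8 ('E'): step: R->7, L=5; E->plug->E->R->E->L->E->refl->H->L'->H->R'->H->plug->H
Char 9 ('E'): step: R->0, L->6 (L advanced); E->plug->E->R->B->L->B->refl->F->L'->C->R'->C->plug->C
Char 10 ('E'): step: R->1, L=6; E->plug->E->R->H->L->H->refl->E->L'->A->R'->D->plug->D

Answer: FBCFCEBHCD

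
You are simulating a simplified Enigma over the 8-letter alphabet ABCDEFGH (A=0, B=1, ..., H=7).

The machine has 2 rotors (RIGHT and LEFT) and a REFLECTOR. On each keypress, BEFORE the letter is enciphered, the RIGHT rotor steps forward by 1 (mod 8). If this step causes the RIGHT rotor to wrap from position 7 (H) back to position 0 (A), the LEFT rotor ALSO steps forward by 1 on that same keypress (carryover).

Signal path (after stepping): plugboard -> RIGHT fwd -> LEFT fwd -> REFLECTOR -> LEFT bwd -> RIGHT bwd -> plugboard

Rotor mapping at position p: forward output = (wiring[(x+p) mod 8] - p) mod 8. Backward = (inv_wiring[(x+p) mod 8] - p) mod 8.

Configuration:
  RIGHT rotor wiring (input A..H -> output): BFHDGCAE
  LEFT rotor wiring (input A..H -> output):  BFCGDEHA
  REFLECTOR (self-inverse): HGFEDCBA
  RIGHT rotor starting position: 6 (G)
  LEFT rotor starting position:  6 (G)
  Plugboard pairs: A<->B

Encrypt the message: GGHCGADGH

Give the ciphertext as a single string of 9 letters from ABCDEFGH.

Char 1 ('G'): step: R->7, L=6; G->plug->G->R->D->L->H->refl->A->L'->F->R'->A->plug->B
Char 2 ('G'): step: R->0, L->7 (L advanced); G->plug->G->R->A->L->B->refl->G->L'->C->R'->F->plug->F
Char 3 ('H'): step: R->1, L=7; H->plug->H->R->A->L->B->refl->G->L'->C->R'->C->plug->C
Char 4 ('C'): step: R->2, L=7; C->plug->C->R->E->L->H->refl->A->L'->H->R'->G->plug->G
Char 5 ('G'): step: R->3, L=7; G->plug->G->R->C->L->G->refl->B->L'->A->R'->A->plug->B
Char 6 ('A'): step: R->4, L=7; A->plug->B->R->G->L->F->refl->C->L'->B->R'->F->plug->F
Char 7 ('D'): step: R->5, L=7; D->plug->D->R->E->L->H->refl->A->L'->H->R'->C->plug->C
Char 8 ('G'): step: R->6, L=7; G->plug->G->R->A->L->B->refl->G->L'->C->R'->A->plug->B
Char 9 ('H'): step: R->7, L=7; H->plug->H->R->B->L->C->refl->F->L'->G->R'->C->plug->C

Answer: BFCGBFCBC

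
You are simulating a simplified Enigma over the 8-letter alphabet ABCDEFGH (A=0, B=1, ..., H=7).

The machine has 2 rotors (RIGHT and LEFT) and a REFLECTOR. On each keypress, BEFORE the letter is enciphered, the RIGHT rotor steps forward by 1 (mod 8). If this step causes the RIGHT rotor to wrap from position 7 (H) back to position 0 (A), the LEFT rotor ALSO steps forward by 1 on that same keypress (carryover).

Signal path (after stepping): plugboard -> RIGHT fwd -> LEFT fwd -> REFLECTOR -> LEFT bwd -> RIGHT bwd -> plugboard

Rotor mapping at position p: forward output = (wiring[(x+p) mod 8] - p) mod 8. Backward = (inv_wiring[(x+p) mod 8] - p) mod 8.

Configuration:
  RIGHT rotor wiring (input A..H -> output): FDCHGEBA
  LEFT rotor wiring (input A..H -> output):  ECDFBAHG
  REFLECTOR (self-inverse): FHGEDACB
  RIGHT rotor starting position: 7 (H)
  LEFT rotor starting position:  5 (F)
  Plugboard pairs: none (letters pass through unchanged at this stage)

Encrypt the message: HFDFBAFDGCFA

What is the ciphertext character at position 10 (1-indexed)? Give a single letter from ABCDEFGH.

Char 1 ('H'): step: R->0, L->6 (L advanced); H->plug->H->R->A->L->B->refl->H->L'->F->R'->A->plug->A
Char 2 ('F'): step: R->1, L=6; F->plug->F->R->A->L->B->refl->H->L'->F->R'->D->plug->D
Char 3 ('D'): step: R->2, L=6; D->plug->D->R->C->L->G->refl->C->L'->H->R'->E->plug->E
Char 4 ('F'): step: R->3, L=6; F->plug->F->R->C->L->G->refl->C->L'->H->R'->H->plug->H
Char 5 ('B'): step: R->4, L=6; B->plug->B->R->A->L->B->refl->H->L'->F->R'->C->plug->C
Char 6 ('A'): step: R->5, L=6; A->plug->A->R->H->L->C->refl->G->L'->C->R'->G->plug->G
Char 7 ('F'): step: R->6, L=6; F->plug->F->R->B->L->A->refl->F->L'->E->R'->E->plug->E
Char 8 ('D'): step: R->7, L=6; D->plug->D->R->D->L->E->refl->D->L'->G->R'->B->plug->B
Char 9 ('G'): step: R->0, L->7 (L advanced); G->plug->G->R->B->L->F->refl->A->L'->H->R'->D->plug->D
Char 10 ('C'): step: R->1, L=7; C->plug->C->R->G->L->B->refl->H->L'->A->R'->F->plug->F

F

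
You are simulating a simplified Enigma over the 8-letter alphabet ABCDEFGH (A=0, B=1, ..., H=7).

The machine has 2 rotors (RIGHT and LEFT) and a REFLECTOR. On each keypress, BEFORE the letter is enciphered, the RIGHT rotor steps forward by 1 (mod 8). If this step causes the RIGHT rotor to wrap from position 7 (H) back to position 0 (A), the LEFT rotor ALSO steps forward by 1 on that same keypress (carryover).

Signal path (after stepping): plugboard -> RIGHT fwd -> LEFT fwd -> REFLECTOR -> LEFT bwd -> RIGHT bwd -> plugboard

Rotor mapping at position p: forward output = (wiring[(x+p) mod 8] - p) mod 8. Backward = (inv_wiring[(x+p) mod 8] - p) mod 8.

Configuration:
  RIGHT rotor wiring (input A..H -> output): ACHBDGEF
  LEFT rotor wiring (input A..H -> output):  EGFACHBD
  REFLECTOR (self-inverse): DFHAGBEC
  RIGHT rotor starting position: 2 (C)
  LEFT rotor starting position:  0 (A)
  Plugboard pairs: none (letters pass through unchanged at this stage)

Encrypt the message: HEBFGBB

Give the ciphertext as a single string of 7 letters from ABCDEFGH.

Char 1 ('H'): step: R->3, L=0; H->plug->H->R->E->L->C->refl->H->L'->F->R'->F->plug->F
Char 2 ('E'): step: R->4, L=0; E->plug->E->R->E->L->C->refl->H->L'->F->R'->H->plug->H
Char 3 ('B'): step: R->5, L=0; B->plug->B->R->H->L->D->refl->A->L'->D->R'->D->plug->D
Char 4 ('F'): step: R->6, L=0; F->plug->F->R->D->L->A->refl->D->L'->H->R'->B->plug->B
Char 5 ('G'): step: R->7, L=0; G->plug->G->R->H->L->D->refl->A->L'->D->R'->C->plug->C
Char 6 ('B'): step: R->0, L->1 (L advanced); B->plug->B->R->C->L->H->refl->C->L'->G->R'->F->plug->F
Char 7 ('B'): step: R->1, L=1; B->plug->B->R->G->L->C->refl->H->L'->C->R'->D->plug->D

Answer: FHDBCFD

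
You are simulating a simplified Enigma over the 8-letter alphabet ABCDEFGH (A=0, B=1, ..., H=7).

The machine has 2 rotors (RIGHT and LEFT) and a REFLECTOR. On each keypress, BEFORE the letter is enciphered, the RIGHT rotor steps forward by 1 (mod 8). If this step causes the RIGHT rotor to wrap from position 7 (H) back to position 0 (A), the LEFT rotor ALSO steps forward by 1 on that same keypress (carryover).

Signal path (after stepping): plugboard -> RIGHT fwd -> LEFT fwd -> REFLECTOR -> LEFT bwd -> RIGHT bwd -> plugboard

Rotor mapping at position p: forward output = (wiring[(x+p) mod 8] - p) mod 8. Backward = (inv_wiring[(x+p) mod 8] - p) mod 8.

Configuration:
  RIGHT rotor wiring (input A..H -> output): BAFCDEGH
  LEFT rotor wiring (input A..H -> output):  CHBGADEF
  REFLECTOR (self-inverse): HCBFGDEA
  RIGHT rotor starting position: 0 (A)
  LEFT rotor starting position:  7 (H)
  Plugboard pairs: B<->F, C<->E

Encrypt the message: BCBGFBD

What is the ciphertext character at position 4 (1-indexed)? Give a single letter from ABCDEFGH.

Char 1 ('B'): step: R->1, L=7; B->plug->F->R->F->L->B->refl->C->L'->D->R'->E->plug->C
Char 2 ('C'): step: R->2, L=7; C->plug->E->R->E->L->H->refl->A->L'->C->R'->D->plug->D
Char 3 ('B'): step: R->3, L=7; B->plug->F->R->G->L->E->refl->G->L'->A->R'->B->plug->F
Char 4 ('G'): step: R->4, L=7; G->plug->G->R->B->L->D->refl->F->L'->H->R'->A->plug->A

A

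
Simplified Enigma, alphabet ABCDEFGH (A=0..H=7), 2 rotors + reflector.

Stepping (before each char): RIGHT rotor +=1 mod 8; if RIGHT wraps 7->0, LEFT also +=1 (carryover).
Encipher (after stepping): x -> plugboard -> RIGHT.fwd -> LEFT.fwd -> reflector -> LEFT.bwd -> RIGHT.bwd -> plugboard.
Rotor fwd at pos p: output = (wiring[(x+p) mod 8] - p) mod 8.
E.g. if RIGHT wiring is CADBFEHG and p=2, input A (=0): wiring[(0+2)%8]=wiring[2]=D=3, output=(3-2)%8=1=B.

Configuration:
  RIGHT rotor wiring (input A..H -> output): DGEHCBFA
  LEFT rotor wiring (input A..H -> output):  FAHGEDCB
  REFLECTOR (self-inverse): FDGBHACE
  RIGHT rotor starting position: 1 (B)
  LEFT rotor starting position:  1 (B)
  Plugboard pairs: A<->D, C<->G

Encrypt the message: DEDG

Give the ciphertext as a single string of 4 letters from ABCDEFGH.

Char 1 ('D'): step: R->2, L=1; D->plug->A->R->C->L->F->refl->A->L'->G->R'->F->plug->F
Char 2 ('E'): step: R->3, L=1; E->plug->E->R->F->L->B->refl->D->L'->D->R'->G->plug->C
Char 3 ('D'): step: R->4, L=1; D->plug->A->R->G->L->A->refl->F->L'->C->R'->F->plug->F
Char 4 ('G'): step: R->5, L=1; G->plug->C->R->D->L->D->refl->B->L'->F->R'->H->plug->H

Answer: FCFH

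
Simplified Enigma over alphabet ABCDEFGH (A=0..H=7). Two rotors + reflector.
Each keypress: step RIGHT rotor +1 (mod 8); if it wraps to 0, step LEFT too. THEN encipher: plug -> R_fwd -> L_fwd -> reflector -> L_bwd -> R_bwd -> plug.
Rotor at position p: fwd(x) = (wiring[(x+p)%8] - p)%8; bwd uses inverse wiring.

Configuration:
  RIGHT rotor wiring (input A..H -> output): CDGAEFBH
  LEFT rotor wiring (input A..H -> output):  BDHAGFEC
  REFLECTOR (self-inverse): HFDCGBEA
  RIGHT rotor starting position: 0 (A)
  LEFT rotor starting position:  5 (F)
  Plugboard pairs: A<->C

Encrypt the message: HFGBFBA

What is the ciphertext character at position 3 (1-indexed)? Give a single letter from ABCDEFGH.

Char 1 ('H'): step: R->1, L=5; H->plug->H->R->B->L->H->refl->A->L'->A->R'->F->plug->F
Char 2 ('F'): step: R->2, L=5; F->plug->F->R->F->L->C->refl->D->L'->G->R'->B->plug->B
Char 3 ('G'): step: R->3, L=5; G->plug->G->R->A->L->A->refl->H->L'->B->R'->B->plug->B

B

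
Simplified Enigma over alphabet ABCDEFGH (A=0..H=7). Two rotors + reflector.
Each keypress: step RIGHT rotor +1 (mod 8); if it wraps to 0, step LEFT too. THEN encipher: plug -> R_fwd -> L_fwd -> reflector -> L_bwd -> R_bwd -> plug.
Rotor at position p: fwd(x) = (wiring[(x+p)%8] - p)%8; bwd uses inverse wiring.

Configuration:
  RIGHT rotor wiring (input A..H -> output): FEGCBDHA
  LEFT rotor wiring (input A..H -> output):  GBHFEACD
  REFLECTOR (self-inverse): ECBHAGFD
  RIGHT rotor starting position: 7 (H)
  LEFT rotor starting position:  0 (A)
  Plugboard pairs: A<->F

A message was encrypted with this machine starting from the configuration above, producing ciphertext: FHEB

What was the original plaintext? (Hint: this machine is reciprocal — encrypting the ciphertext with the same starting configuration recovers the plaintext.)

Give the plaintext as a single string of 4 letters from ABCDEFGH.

Char 1 ('F'): step: R->0, L->1 (L advanced); F->plug->A->R->F->L->B->refl->C->L'->G->R'->C->plug->C
Char 2 ('H'): step: R->1, L=1; H->plug->H->R->E->L->H->refl->D->L'->D->R'->A->plug->F
Char 3 ('E'): step: R->2, L=1; E->plug->E->R->F->L->B->refl->C->L'->G->R'->F->plug->A
Char 4 ('B'): step: R->3, L=1; B->plug->B->R->G->L->C->refl->B->L'->F->R'->E->plug->E

Answer: CFAE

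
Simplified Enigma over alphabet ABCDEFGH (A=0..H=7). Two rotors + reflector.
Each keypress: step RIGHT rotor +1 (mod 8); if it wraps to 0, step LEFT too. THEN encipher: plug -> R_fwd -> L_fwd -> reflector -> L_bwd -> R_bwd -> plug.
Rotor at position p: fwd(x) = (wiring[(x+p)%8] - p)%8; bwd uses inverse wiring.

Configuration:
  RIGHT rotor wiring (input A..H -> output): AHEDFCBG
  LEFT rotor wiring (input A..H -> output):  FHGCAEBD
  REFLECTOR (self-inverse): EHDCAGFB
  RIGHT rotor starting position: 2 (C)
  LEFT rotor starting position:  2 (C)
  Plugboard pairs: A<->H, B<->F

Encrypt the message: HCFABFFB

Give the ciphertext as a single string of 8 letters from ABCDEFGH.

Char 1 ('H'): step: R->3, L=2; H->plug->A->R->A->L->E->refl->A->L'->B->R'->H->plug->A
Char 2 ('C'): step: R->4, L=2; C->plug->C->R->F->L->B->refl->H->L'->E->R'->E->plug->E
Char 3 ('F'): step: R->5, L=2; F->plug->B->R->E->L->H->refl->B->L'->F->R'->A->plug->H
Char 4 ('A'): step: R->6, L=2; A->plug->H->R->E->L->H->refl->B->L'->F->R'->F->plug->B
Char 5 ('B'): step: R->7, L=2; B->plug->F->R->G->L->D->refl->C->L'->D->R'->G->plug->G
Char 6 ('F'): step: R->0, L->3 (L advanced); F->plug->B->R->H->L->D->refl->C->L'->F->R'->E->plug->E
Char 7 ('F'): step: R->1, L=3; F->plug->B->R->D->L->G->refl->F->L'->B->R'->E->plug->E
Char 8 ('B'): step: R->2, L=3; B->plug->F->R->E->L->A->refl->E->L'->G->R'->G->plug->G

Answer: AEHBGEEG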